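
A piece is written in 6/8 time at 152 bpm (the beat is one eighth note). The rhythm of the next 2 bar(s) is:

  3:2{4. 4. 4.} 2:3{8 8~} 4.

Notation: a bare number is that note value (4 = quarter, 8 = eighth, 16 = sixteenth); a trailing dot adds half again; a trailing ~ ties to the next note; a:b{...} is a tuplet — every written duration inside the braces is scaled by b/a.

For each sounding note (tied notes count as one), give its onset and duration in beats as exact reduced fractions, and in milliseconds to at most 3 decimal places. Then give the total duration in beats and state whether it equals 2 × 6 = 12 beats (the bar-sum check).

1) 0.0ms=0b +789.474ms=2b
2) 789.474ms=2b +789.474ms=2b
3) 1578.947ms=4b +789.474ms=2b
4) 2368.421ms=6b +592.105ms=3/2b
5) 2960.526ms=15/2b +1776.316ms=9/2b
Σ=12b of 12 (152bpm 6/8) — PASS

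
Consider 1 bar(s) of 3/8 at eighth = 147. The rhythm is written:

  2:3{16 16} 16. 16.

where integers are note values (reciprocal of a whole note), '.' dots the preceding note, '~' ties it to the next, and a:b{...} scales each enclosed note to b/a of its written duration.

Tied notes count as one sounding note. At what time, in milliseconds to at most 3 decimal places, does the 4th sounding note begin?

note 4 onset = 9/4b = 918.367ms

1. 0.0ms @ 0 + 306.122ms (3/4)
2. 306.122ms @ 3/4 + 306.122ms (3/4)
3. 612.245ms @ 3/2 + 306.122ms (3/4)
4. 918.367ms @ 9/4 + 306.122ms (3/4)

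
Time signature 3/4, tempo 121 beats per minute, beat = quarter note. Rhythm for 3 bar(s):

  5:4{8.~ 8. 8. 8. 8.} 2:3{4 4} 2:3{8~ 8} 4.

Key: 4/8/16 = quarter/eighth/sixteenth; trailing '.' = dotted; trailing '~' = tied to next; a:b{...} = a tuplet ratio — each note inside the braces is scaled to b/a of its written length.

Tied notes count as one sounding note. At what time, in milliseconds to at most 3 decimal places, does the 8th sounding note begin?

note 8 onset = 15/2b = 3719.008ms

1. 0.0ms @ 0 + 595.041ms (6/5)
2. 595.041ms @ 6/5 + 297.521ms (3/5)
3. 892.562ms @ 9/5 + 297.521ms (3/5)
4. 1190.083ms @ 12/5 + 297.521ms (3/5)
5. 1487.603ms @ 3 + 743.802ms (3/2)
6. 2231.405ms @ 9/2 + 743.802ms (3/2)
7. 2975.207ms @ 6 + 743.802ms (3/2)
8. 3719.008ms @ 15/2 + 743.802ms (3/2)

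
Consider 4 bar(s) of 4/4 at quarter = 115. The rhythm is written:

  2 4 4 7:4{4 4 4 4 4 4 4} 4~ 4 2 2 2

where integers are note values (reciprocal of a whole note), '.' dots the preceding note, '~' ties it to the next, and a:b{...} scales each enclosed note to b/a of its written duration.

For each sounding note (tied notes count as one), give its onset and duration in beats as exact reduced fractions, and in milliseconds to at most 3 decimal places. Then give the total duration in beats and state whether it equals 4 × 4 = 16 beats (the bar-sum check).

1) 0.0ms=0b +1043.478ms=2b
2) 1043.478ms=2b +521.739ms=1b
3) 1565.217ms=3b +521.739ms=1b
4) 2086.957ms=4b +298.137ms=4/7b
5) 2385.093ms=32/7b +298.137ms=4/7b
6) 2683.23ms=36/7b +298.137ms=4/7b
7) 2981.366ms=40/7b +298.137ms=4/7b
8) 3279.503ms=44/7b +298.137ms=4/7b
9) 3577.64ms=48/7b +298.137ms=4/7b
10) 3875.776ms=52/7b +298.137ms=4/7b
11) 4173.913ms=8b +1043.478ms=2b
12) 5217.391ms=10b +1043.478ms=2b
13) 6260.87ms=12b +1043.478ms=2b
14) 7304.348ms=14b +1043.478ms=2b
Σ=16b of 16 (115bpm 4/4) — PASS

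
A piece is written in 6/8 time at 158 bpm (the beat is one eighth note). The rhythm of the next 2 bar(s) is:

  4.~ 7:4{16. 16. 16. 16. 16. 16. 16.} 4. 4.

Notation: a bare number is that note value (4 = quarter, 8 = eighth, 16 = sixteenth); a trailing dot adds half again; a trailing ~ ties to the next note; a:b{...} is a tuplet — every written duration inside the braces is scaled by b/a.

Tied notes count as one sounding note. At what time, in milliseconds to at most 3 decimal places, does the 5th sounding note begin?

1. 0.0ms @ 0 + 1301.989ms (24/7)
2. 1301.989ms @ 24/7 + 162.749ms (3/7)
3. 1464.738ms @ 27/7 + 162.749ms (3/7)
4. 1627.486ms @ 30/7 + 162.749ms (3/7)
5. 1790.235ms @ 33/7 + 162.749ms (3/7)
6. 1952.984ms @ 36/7 + 162.749ms (3/7)
7. 2115.732ms @ 39/7 + 162.749ms (3/7)
8. 2278.481ms @ 6 + 1139.241ms (3)
9. 3417.722ms @ 9 + 1139.241ms (3)

note 5 onset = 33/7b = 1790.235ms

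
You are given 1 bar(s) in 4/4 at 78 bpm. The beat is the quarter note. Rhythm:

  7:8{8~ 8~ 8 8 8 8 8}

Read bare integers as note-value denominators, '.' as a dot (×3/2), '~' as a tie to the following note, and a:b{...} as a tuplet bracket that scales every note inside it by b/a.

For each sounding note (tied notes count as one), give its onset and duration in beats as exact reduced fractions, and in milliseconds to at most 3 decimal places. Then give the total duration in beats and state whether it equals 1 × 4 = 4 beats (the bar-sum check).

1) 0.0ms=0b +1318.681ms=12/7b
2) 1318.681ms=12/7b +439.56ms=4/7b
3) 1758.242ms=16/7b +439.56ms=4/7b
4) 2197.802ms=20/7b +439.56ms=4/7b
5) 2637.363ms=24/7b +439.56ms=4/7b
Σ=4b of 4 (78bpm 4/4) — PASS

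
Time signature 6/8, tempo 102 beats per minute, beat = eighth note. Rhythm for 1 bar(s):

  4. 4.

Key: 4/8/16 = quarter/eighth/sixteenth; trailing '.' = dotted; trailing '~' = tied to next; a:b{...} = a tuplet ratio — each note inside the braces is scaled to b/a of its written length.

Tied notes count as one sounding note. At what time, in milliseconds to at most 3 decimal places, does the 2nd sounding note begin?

1. 0.0ms @ 0 + 1764.706ms (3)
2. 1764.706ms @ 3 + 1764.706ms (3)

note 2 onset = 3b = 1764.706ms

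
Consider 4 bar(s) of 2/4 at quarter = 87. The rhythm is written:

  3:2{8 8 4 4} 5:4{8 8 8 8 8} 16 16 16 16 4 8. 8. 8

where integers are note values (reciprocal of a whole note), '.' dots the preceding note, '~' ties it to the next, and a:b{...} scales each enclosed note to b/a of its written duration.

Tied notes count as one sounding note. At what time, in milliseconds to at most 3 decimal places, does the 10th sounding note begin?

note 10 onset = 4b = 2758.621ms

1. 0.0ms @ 0 + 229.885ms (1/3)
2. 229.885ms @ 1/3 + 229.885ms (1/3)
3. 459.77ms @ 2/3 + 459.77ms (2/3)
4. 919.54ms @ 4/3 + 459.77ms (2/3)
5. 1379.31ms @ 2 + 275.862ms (2/5)
6. 1655.172ms @ 12/5 + 275.862ms (2/5)
7. 1931.034ms @ 14/5 + 275.862ms (2/5)
8. 2206.897ms @ 16/5 + 275.862ms (2/5)
9. 2482.759ms @ 18/5 + 275.862ms (2/5)
10. 2758.621ms @ 4 + 172.414ms (1/4)
11. 2931.034ms @ 17/4 + 172.414ms (1/4)
12. 3103.448ms @ 9/2 + 172.414ms (1/4)
13. 3275.862ms @ 19/4 + 172.414ms (1/4)
14. 3448.276ms @ 5 + 689.655ms (1)
15. 4137.931ms @ 6 + 517.241ms (3/4)
16. 4655.172ms @ 27/4 + 517.241ms (3/4)
17. 5172.414ms @ 15/2 + 344.828ms (1/2)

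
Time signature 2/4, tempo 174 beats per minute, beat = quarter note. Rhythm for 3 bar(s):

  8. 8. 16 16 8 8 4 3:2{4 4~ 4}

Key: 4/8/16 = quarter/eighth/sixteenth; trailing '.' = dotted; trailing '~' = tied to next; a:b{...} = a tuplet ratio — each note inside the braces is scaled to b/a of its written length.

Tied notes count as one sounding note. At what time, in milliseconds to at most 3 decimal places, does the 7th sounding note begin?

1. 0.0ms @ 0 + 258.621ms (3/4)
2. 258.621ms @ 3/4 + 258.621ms (3/4)
3. 517.241ms @ 3/2 + 86.207ms (1/4)
4. 603.448ms @ 7/4 + 86.207ms (1/4)
5. 689.655ms @ 2 + 172.414ms (1/2)
6. 862.069ms @ 5/2 + 172.414ms (1/2)
7. 1034.483ms @ 3 + 344.828ms (1)
8. 1379.31ms @ 4 + 229.885ms (2/3)
9. 1609.195ms @ 14/3 + 459.77ms (4/3)

note 7 onset = 3b = 1034.483ms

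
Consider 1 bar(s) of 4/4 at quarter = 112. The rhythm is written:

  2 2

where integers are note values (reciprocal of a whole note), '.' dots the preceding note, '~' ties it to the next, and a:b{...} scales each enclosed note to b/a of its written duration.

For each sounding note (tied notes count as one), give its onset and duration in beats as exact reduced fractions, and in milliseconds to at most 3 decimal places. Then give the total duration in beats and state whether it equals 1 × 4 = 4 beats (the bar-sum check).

1) 0.0ms=0b +1071.429ms=2b
2) 1071.429ms=2b +1071.429ms=2b
Σ=4b of 4 (112bpm 4/4) — PASS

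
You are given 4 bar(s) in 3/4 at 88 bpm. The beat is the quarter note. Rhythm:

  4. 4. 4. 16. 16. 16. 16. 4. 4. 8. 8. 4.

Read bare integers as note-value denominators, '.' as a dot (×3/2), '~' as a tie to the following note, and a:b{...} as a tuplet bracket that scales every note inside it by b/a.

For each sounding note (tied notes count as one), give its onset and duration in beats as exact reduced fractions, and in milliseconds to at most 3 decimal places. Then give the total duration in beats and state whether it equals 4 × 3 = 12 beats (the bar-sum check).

1) 0.0ms=0b +1022.727ms=3/2b
2) 1022.727ms=3/2b +1022.727ms=3/2b
3) 2045.455ms=3b +1022.727ms=3/2b
4) 3068.182ms=9/2b +255.682ms=3/8b
5) 3323.864ms=39/8b +255.682ms=3/8b
6) 3579.545ms=21/4b +255.682ms=3/8b
7) 3835.227ms=45/8b +255.682ms=3/8b
8) 4090.909ms=6b +1022.727ms=3/2b
9) 5113.636ms=15/2b +1022.727ms=3/2b
10) 6136.364ms=9b +511.364ms=3/4b
11) 6647.727ms=39/4b +511.364ms=3/4b
12) 7159.091ms=21/2b +1022.727ms=3/2b
Σ=12b of 12 (88bpm 3/4) — PASS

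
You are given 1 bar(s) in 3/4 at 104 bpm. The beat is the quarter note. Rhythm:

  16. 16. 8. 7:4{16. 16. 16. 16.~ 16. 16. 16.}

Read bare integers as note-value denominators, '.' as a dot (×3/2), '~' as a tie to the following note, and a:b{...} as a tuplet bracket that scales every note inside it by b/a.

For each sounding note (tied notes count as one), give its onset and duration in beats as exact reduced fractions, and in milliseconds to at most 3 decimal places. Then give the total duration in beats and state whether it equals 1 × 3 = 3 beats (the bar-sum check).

1) 0.0ms=0b +216.346ms=3/8b
2) 216.346ms=3/8b +216.346ms=3/8b
3) 432.692ms=3/4b +432.692ms=3/4b
4) 865.385ms=3/2b +123.626ms=3/14b
5) 989.011ms=12/7b +123.626ms=3/14b
6) 1112.637ms=27/14b +123.626ms=3/14b
7) 1236.264ms=15/7b +247.253ms=3/7b
8) 1483.516ms=18/7b +123.626ms=3/14b
9) 1607.143ms=39/14b +123.626ms=3/14b
Σ=3b of 3 (104bpm 3/4) — PASS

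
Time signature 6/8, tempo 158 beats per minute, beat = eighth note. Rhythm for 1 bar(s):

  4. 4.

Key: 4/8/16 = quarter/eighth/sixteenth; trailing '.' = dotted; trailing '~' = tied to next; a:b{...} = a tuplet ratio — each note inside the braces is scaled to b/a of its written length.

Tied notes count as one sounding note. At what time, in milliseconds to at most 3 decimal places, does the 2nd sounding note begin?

1. 0.0ms @ 0 + 1139.241ms (3)
2. 1139.241ms @ 3 + 1139.241ms (3)

note 2 onset = 3b = 1139.241ms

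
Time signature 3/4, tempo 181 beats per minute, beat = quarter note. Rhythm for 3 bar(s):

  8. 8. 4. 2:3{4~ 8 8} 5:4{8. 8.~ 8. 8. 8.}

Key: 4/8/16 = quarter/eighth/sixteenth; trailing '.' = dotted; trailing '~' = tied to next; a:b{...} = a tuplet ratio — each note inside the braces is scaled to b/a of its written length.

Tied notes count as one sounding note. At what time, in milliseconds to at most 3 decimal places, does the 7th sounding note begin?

1. 0.0ms @ 0 + 248.619ms (3/4)
2. 248.619ms @ 3/4 + 248.619ms (3/4)
3. 497.238ms @ 3/2 + 497.238ms (3/2)
4. 994.475ms @ 3 + 745.856ms (9/4)
5. 1740.331ms @ 21/4 + 248.619ms (3/4)
6. 1988.95ms @ 6 + 198.895ms (3/5)
7. 2187.845ms @ 33/5 + 397.79ms (6/5)
8. 2585.635ms @ 39/5 + 198.895ms (3/5)
9. 2784.53ms @ 42/5 + 198.895ms (3/5)

note 7 onset = 33/5b = 2187.845ms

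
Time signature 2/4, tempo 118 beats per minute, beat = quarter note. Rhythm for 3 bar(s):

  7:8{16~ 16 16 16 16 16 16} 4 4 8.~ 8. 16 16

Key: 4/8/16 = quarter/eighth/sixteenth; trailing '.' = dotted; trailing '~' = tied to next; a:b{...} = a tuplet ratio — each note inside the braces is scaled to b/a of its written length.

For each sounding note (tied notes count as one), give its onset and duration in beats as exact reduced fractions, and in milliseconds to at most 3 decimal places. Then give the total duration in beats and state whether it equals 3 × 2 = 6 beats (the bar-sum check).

1) 0.0ms=0b +290.557ms=4/7b
2) 290.557ms=4/7b +145.278ms=2/7b
3) 435.835ms=6/7b +145.278ms=2/7b
4) 581.114ms=8/7b +145.278ms=2/7b
5) 726.392ms=10/7b +145.278ms=2/7b
6) 871.671ms=12/7b +145.278ms=2/7b
7) 1016.949ms=2b +508.475ms=1b
8) 1525.424ms=3b +508.475ms=1b
9) 2033.898ms=4b +762.712ms=3/2b
10) 2796.61ms=11/2b +127.119ms=1/4b
11) 2923.729ms=23/4b +127.119ms=1/4b
Σ=6b of 6 (118bpm 2/4) — PASS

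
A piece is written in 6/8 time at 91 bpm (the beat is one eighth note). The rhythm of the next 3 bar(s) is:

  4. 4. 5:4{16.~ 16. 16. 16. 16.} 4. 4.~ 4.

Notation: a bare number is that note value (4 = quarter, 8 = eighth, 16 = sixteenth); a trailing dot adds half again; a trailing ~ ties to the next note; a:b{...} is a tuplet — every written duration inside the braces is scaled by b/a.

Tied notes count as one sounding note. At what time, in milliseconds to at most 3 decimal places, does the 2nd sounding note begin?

note 2 onset = 3b = 1978.022ms

1. 0.0ms @ 0 + 1978.022ms (3)
2. 1978.022ms @ 3 + 1978.022ms (3)
3. 3956.044ms @ 6 + 791.209ms (6/5)
4. 4747.253ms @ 36/5 + 395.604ms (3/5)
5. 5142.857ms @ 39/5 + 395.604ms (3/5)
6. 5538.462ms @ 42/5 + 395.604ms (3/5)
7. 5934.066ms @ 9 + 1978.022ms (3)
8. 7912.088ms @ 12 + 3956.044ms (6)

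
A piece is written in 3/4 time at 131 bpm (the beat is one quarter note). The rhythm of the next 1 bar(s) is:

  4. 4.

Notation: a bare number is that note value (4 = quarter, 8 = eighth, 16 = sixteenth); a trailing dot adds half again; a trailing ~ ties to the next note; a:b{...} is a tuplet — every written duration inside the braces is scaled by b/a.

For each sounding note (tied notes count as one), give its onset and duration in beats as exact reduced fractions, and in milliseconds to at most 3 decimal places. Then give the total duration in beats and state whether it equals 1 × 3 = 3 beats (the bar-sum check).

1) 0.0ms=0b +687.023ms=3/2b
2) 687.023ms=3/2b +687.023ms=3/2b
Σ=3b of 3 (131bpm 3/4) — PASS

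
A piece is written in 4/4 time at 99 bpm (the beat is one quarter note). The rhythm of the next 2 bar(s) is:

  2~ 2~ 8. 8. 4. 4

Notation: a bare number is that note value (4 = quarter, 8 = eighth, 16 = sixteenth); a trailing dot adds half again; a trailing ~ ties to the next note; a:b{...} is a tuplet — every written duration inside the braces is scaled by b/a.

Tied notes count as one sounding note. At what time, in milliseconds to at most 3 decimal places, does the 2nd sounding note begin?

note 2 onset = 19/4b = 2878.788ms

1. 0.0ms @ 0 + 2878.788ms (19/4)
2. 2878.788ms @ 19/4 + 454.545ms (3/4)
3. 3333.333ms @ 11/2 + 909.091ms (3/2)
4. 4242.424ms @ 7 + 606.061ms (1)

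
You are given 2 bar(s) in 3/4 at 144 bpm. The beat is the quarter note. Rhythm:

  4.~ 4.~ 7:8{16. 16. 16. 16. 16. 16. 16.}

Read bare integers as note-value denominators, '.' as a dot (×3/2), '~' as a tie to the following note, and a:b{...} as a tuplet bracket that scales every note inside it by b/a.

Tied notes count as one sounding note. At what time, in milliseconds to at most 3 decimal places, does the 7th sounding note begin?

note 7 onset = 39/7b = 2321.429ms

1. 0.0ms @ 0 + 1428.571ms (24/7)
2. 1428.571ms @ 24/7 + 178.571ms (3/7)
3. 1607.143ms @ 27/7 + 178.571ms (3/7)
4. 1785.714ms @ 30/7 + 178.571ms (3/7)
5. 1964.286ms @ 33/7 + 178.571ms (3/7)
6. 2142.857ms @ 36/7 + 178.571ms (3/7)
7. 2321.429ms @ 39/7 + 178.571ms (3/7)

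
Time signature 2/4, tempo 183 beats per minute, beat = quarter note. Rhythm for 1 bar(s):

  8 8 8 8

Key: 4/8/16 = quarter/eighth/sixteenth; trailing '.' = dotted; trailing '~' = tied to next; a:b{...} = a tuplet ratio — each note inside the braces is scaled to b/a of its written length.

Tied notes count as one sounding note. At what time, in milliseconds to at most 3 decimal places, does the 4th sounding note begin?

note 4 onset = 3/2b = 491.803ms

1. 0.0ms @ 0 + 163.934ms (1/2)
2. 163.934ms @ 1/2 + 163.934ms (1/2)
3. 327.869ms @ 1 + 163.934ms (1/2)
4. 491.803ms @ 3/2 + 163.934ms (1/2)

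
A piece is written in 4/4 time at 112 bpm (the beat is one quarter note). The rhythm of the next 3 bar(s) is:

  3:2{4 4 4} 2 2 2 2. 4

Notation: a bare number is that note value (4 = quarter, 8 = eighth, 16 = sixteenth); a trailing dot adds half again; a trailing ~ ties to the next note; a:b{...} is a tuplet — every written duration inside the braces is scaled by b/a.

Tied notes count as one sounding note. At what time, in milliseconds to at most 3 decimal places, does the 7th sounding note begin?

note 7 onset = 8b = 4285.714ms

1. 0.0ms @ 0 + 357.143ms (2/3)
2. 357.143ms @ 2/3 + 357.143ms (2/3)
3. 714.286ms @ 4/3 + 357.143ms (2/3)
4. 1071.429ms @ 2 + 1071.429ms (2)
5. 2142.857ms @ 4 + 1071.429ms (2)
6. 3214.286ms @ 6 + 1071.429ms (2)
7. 4285.714ms @ 8 + 1607.143ms (3)
8. 5892.857ms @ 11 + 535.714ms (1)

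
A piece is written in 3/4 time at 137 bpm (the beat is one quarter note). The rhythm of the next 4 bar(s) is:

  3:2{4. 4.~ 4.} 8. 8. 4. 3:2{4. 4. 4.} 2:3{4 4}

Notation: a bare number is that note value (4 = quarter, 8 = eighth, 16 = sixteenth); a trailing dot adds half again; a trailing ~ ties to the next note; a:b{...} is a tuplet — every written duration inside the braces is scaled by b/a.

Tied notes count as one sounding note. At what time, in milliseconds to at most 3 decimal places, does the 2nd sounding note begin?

1. 0.0ms @ 0 + 437.956ms (1)
2. 437.956ms @ 1 + 875.912ms (2)
3. 1313.869ms @ 3 + 328.467ms (3/4)
4. 1642.336ms @ 15/4 + 328.467ms (3/4)
5. 1970.803ms @ 9/2 + 656.934ms (3/2)
6. 2627.737ms @ 6 + 437.956ms (1)
7. 3065.693ms @ 7 + 437.956ms (1)
8. 3503.65ms @ 8 + 437.956ms (1)
9. 3941.606ms @ 9 + 656.934ms (3/2)
10. 4598.54ms @ 21/2 + 656.934ms (3/2)

note 2 onset = 1b = 437.956ms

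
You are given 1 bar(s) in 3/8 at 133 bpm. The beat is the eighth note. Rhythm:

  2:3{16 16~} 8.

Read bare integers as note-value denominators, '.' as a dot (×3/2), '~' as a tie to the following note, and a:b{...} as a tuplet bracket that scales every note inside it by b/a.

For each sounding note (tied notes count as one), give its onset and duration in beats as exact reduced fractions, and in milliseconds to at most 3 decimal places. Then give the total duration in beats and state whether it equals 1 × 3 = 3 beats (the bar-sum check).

1) 0.0ms=0b +338.346ms=3/4b
2) 338.346ms=3/4b +1015.038ms=9/4b
Σ=3b of 3 (133bpm 3/8) — PASS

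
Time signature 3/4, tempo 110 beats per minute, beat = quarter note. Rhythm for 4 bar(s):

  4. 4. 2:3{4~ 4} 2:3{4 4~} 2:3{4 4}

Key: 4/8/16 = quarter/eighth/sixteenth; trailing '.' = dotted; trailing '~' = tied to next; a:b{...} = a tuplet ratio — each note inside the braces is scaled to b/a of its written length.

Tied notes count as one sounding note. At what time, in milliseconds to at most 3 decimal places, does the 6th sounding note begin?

note 6 onset = 21/2b = 5727.273ms

1. 0.0ms @ 0 + 818.182ms (3/2)
2. 818.182ms @ 3/2 + 818.182ms (3/2)
3. 1636.364ms @ 3 + 1636.364ms (3)
4. 3272.727ms @ 6 + 818.182ms (3/2)
5. 4090.909ms @ 15/2 + 1636.364ms (3)
6. 5727.273ms @ 21/2 + 818.182ms (3/2)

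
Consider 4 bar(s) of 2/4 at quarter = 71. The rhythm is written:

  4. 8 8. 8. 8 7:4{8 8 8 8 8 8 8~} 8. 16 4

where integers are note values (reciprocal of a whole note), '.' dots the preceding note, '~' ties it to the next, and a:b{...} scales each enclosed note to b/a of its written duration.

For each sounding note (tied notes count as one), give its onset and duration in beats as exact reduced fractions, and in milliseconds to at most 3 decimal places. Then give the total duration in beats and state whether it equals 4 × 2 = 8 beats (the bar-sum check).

1) 0.0ms=0b +1267.606ms=3/2b
2) 1267.606ms=3/2b +422.535ms=1/2b
3) 1690.141ms=2b +633.803ms=3/4b
4) 2323.944ms=11/4b +633.803ms=3/4b
5) 2957.746ms=7/2b +422.535ms=1/2b
6) 3380.282ms=4b +241.449ms=2/7b
7) 3621.73ms=30/7b +241.449ms=2/7b
8) 3863.179ms=32/7b +241.449ms=2/7b
9) 4104.628ms=34/7b +241.449ms=2/7b
10) 4346.076ms=36/7b +241.449ms=2/7b
11) 4587.525ms=38/7b +241.449ms=2/7b
12) 4828.974ms=40/7b +875.252ms=29/28b
13) 5704.225ms=27/4b +211.268ms=1/4b
14) 5915.493ms=7b +845.07ms=1b
Σ=8b of 8 (71bpm 2/4) — PASS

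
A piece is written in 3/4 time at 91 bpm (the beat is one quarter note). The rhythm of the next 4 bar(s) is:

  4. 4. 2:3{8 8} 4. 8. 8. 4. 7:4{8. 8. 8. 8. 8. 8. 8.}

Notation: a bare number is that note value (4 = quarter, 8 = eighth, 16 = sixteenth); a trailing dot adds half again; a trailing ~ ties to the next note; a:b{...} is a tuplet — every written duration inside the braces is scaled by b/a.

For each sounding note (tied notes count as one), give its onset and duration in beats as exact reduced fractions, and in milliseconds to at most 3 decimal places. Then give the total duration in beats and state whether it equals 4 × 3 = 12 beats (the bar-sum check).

1) 0.0ms=0b +989.011ms=3/2b
2) 989.011ms=3/2b +989.011ms=3/2b
3) 1978.022ms=3b +494.505ms=3/4b
4) 2472.527ms=15/4b +494.505ms=3/4b
5) 2967.033ms=9/2b +989.011ms=3/2b
6) 3956.044ms=6b +494.505ms=3/4b
7) 4450.549ms=27/4b +494.505ms=3/4b
8) 4945.055ms=15/2b +989.011ms=3/2b
9) 5934.066ms=9b +282.575ms=3/7b
10) 6216.641ms=66/7b +282.575ms=3/7b
11) 6499.215ms=69/7b +282.575ms=3/7b
12) 6781.79ms=72/7b +282.575ms=3/7b
13) 7064.364ms=75/7b +282.575ms=3/7b
14) 7346.939ms=78/7b +282.575ms=3/7b
15) 7629.513ms=81/7b +282.575ms=3/7b
Σ=12b of 12 (91bpm 3/4) — PASS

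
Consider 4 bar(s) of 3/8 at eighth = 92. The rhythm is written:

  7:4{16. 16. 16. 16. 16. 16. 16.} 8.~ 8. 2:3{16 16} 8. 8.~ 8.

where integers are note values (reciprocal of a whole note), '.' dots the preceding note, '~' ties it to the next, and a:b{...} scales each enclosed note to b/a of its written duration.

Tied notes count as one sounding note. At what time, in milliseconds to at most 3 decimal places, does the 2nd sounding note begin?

note 2 onset = 3/7b = 279.503ms

1. 0.0ms @ 0 + 279.503ms (3/7)
2. 279.503ms @ 3/7 + 279.503ms (3/7)
3. 559.006ms @ 6/7 + 279.503ms (3/7)
4. 838.509ms @ 9/7 + 279.503ms (3/7)
5. 1118.012ms @ 12/7 + 279.503ms (3/7)
6. 1397.516ms @ 15/7 + 279.503ms (3/7)
7. 1677.019ms @ 18/7 + 279.503ms (3/7)
8. 1956.522ms @ 3 + 1956.522ms (3)
9. 3913.043ms @ 6 + 489.13ms (3/4)
10. 4402.174ms @ 27/4 + 489.13ms (3/4)
11. 4891.304ms @ 15/2 + 978.261ms (3/2)
12. 5869.565ms @ 9 + 1956.522ms (3)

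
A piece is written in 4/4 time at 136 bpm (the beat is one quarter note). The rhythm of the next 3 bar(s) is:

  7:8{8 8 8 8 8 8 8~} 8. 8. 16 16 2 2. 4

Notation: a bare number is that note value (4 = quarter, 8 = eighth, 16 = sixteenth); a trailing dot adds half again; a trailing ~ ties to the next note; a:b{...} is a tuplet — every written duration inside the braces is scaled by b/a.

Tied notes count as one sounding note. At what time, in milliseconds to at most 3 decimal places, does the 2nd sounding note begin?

1. 0.0ms @ 0 + 252.101ms (4/7)
2. 252.101ms @ 4/7 + 252.101ms (4/7)
3. 504.202ms @ 8/7 + 252.101ms (4/7)
4. 756.303ms @ 12/7 + 252.101ms (4/7)
5. 1008.403ms @ 16/7 + 252.101ms (4/7)
6. 1260.504ms @ 20/7 + 252.101ms (4/7)
7. 1512.605ms @ 24/7 + 582.983ms (37/28)
8. 2095.588ms @ 19/4 + 330.882ms (3/4)
9. 2426.471ms @ 11/2 + 110.294ms (1/4)
10. 2536.765ms @ 23/4 + 110.294ms (1/4)
11. 2647.059ms @ 6 + 882.353ms (2)
12. 3529.412ms @ 8 + 1323.529ms (3)
13. 4852.941ms @ 11 + 441.176ms (1)

note 2 onset = 4/7b = 252.101ms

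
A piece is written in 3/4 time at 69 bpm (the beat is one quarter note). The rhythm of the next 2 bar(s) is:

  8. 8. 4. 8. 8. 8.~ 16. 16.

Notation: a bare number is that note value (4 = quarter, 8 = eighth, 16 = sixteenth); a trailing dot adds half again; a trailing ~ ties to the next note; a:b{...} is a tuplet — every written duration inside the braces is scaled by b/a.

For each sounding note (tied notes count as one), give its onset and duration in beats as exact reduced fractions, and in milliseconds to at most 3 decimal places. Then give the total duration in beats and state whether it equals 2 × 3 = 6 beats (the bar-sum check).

1) 0.0ms=0b +652.174ms=3/4b
2) 652.174ms=3/4b +652.174ms=3/4b
3) 1304.348ms=3/2b +1304.348ms=3/2b
4) 2608.696ms=3b +652.174ms=3/4b
5) 3260.87ms=15/4b +652.174ms=3/4b
6) 3913.043ms=9/2b +978.261ms=9/8b
7) 4891.304ms=45/8b +326.087ms=3/8b
Σ=6b of 6 (69bpm 3/4) — PASS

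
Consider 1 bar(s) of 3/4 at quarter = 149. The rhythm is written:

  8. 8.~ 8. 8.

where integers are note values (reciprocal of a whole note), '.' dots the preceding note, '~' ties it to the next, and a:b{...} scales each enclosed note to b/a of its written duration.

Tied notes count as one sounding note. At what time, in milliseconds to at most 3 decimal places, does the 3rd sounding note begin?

note 3 onset = 9/4b = 906.04ms

1. 0.0ms @ 0 + 302.013ms (3/4)
2. 302.013ms @ 3/4 + 604.027ms (3/2)
3. 906.04ms @ 9/4 + 302.013ms (3/4)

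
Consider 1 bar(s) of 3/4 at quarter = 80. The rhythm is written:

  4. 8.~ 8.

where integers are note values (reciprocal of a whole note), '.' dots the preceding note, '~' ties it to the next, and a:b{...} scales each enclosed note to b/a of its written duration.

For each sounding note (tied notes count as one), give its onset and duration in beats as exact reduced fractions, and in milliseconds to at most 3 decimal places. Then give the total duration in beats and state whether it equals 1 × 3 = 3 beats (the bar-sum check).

1) 0.0ms=0b +1125.0ms=3/2b
2) 1125.0ms=3/2b +1125.0ms=3/2b
Σ=3b of 3 (80bpm 3/4) — PASS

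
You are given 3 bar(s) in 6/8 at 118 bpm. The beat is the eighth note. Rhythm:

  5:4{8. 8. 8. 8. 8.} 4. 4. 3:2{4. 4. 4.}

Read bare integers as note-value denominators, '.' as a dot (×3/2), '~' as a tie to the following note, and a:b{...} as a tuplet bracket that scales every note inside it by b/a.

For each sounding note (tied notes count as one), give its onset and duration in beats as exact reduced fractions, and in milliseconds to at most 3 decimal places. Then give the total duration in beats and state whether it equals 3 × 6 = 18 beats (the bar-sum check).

1) 0.0ms=0b +610.169ms=6/5b
2) 610.169ms=6/5b +610.169ms=6/5b
3) 1220.339ms=12/5b +610.169ms=6/5b
4) 1830.508ms=18/5b +610.169ms=6/5b
5) 2440.678ms=24/5b +610.169ms=6/5b
6) 3050.847ms=6b +1525.424ms=3b
7) 4576.271ms=9b +1525.424ms=3b
8) 6101.695ms=12b +1016.949ms=2b
9) 7118.644ms=14b +1016.949ms=2b
10) 8135.593ms=16b +1016.949ms=2b
Σ=18b of 18 (118bpm 6/8) — PASS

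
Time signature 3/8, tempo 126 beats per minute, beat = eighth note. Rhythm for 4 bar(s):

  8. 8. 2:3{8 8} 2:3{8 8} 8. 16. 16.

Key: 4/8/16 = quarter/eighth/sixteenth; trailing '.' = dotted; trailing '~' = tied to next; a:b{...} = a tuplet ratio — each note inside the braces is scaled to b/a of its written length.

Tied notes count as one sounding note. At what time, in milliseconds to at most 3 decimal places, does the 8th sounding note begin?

1. 0.0ms @ 0 + 714.286ms (3/2)
2. 714.286ms @ 3/2 + 714.286ms (3/2)
3. 1428.571ms @ 3 + 714.286ms (3/2)
4. 2142.857ms @ 9/2 + 714.286ms (3/2)
5. 2857.143ms @ 6 + 714.286ms (3/2)
6. 3571.429ms @ 15/2 + 714.286ms (3/2)
7. 4285.714ms @ 9 + 714.286ms (3/2)
8. 5000.0ms @ 21/2 + 357.143ms (3/4)
9. 5357.143ms @ 45/4 + 357.143ms (3/4)

note 8 onset = 21/2b = 5000.0ms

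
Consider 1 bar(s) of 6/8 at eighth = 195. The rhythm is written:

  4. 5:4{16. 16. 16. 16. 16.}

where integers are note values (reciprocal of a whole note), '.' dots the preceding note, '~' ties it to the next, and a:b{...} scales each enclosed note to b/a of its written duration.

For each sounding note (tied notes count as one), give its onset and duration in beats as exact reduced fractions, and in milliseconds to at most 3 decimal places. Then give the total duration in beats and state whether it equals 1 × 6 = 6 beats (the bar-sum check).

1) 0.0ms=0b +923.077ms=3b
2) 923.077ms=3b +184.615ms=3/5b
3) 1107.692ms=18/5b +184.615ms=3/5b
4) 1292.308ms=21/5b +184.615ms=3/5b
5) 1476.923ms=24/5b +184.615ms=3/5b
6) 1661.538ms=27/5b +184.615ms=3/5b
Σ=6b of 6 (195bpm 6/8) — PASS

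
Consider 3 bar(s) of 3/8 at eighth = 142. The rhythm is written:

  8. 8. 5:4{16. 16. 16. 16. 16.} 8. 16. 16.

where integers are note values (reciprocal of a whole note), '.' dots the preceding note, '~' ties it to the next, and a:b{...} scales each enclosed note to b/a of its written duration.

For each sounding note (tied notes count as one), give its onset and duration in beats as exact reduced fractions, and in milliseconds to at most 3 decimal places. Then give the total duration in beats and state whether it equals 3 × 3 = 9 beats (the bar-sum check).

1) 0.0ms=0b +633.803ms=3/2b
2) 633.803ms=3/2b +633.803ms=3/2b
3) 1267.606ms=3b +253.521ms=3/5b
4) 1521.127ms=18/5b +253.521ms=3/5b
5) 1774.648ms=21/5b +253.521ms=3/5b
6) 2028.169ms=24/5b +253.521ms=3/5b
7) 2281.69ms=27/5b +253.521ms=3/5b
8) 2535.211ms=6b +633.803ms=3/2b
9) 3169.014ms=15/2b +316.901ms=3/4b
10) 3485.915ms=33/4b +316.901ms=3/4b
Σ=9b of 9 (142bpm 3/8) — PASS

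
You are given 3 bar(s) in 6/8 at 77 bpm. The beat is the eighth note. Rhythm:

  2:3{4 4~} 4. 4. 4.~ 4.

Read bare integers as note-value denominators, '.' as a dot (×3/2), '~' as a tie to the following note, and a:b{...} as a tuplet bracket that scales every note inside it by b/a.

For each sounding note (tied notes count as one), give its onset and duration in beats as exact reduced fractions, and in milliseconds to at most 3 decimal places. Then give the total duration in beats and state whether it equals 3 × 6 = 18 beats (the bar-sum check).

1) 0.0ms=0b +2337.662ms=3b
2) 2337.662ms=3b +4675.325ms=6b
3) 7012.987ms=9b +2337.662ms=3b
4) 9350.649ms=12b +4675.325ms=6b
Σ=18b of 18 (77bpm 6/8) — PASS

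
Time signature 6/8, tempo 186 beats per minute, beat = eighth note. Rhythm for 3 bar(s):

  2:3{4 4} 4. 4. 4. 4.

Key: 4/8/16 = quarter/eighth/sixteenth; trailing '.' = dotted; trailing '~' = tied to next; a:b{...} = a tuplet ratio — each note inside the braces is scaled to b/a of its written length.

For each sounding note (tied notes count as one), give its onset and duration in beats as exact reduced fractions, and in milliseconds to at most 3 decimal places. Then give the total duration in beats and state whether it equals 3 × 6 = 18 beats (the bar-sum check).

1) 0.0ms=0b +967.742ms=3b
2) 967.742ms=3b +967.742ms=3b
3) 1935.484ms=6b +967.742ms=3b
4) 2903.226ms=9b +967.742ms=3b
5) 3870.968ms=12b +967.742ms=3b
6) 4838.71ms=15b +967.742ms=3b
Σ=18b of 18 (186bpm 6/8) — PASS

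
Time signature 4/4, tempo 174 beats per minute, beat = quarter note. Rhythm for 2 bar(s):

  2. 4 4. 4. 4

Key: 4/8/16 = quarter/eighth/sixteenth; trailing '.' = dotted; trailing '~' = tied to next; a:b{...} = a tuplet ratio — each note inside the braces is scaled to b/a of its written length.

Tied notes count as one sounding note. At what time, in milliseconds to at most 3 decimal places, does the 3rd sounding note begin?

1. 0.0ms @ 0 + 1034.483ms (3)
2. 1034.483ms @ 3 + 344.828ms (1)
3. 1379.31ms @ 4 + 517.241ms (3/2)
4. 1896.552ms @ 11/2 + 517.241ms (3/2)
5. 2413.793ms @ 7 + 344.828ms (1)

note 3 onset = 4b = 1379.31ms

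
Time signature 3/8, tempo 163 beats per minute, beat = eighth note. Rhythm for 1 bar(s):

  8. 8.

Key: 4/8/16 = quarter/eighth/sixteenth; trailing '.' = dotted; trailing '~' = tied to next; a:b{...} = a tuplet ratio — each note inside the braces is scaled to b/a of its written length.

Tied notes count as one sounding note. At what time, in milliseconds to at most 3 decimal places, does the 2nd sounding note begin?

note 2 onset = 3/2b = 552.147ms

1. 0.0ms @ 0 + 552.147ms (3/2)
2. 552.147ms @ 3/2 + 552.147ms (3/2)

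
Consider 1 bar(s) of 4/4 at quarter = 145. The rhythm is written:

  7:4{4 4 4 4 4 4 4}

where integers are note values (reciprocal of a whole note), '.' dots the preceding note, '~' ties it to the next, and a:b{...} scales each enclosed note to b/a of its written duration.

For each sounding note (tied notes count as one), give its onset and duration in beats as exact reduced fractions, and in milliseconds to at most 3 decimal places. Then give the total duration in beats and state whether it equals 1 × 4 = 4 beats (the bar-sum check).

1) 0.0ms=0b +236.453ms=4/7b
2) 236.453ms=4/7b +236.453ms=4/7b
3) 472.906ms=8/7b +236.453ms=4/7b
4) 709.36ms=12/7b +236.453ms=4/7b
5) 945.813ms=16/7b +236.453ms=4/7b
6) 1182.266ms=20/7b +236.453ms=4/7b
7) 1418.719ms=24/7b +236.453ms=4/7b
Σ=4b of 4 (145bpm 4/4) — PASS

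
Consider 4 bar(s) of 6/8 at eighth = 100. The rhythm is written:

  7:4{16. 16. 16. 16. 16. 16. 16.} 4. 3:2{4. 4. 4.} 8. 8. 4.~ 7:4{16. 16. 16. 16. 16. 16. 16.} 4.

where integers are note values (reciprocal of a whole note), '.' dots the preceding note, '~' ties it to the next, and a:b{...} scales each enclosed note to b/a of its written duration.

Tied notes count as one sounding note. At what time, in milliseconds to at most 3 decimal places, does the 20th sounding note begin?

1. 0.0ms @ 0 + 257.143ms (3/7)
2. 257.143ms @ 3/7 + 257.143ms (3/7)
3. 514.286ms @ 6/7 + 257.143ms (3/7)
4. 771.429ms @ 9/7 + 257.143ms (3/7)
5. 1028.571ms @ 12/7 + 257.143ms (3/7)
6. 1285.714ms @ 15/7 + 257.143ms (3/7)
7. 1542.857ms @ 18/7 + 257.143ms (3/7)
8. 1800.0ms @ 3 + 1800.0ms (3)
9. 3600.0ms @ 6 + 1200.0ms (2)
10. 4800.0ms @ 8 + 1200.0ms (2)
11. 6000.0ms @ 10 + 1200.0ms (2)
12. 7200.0ms @ 12 + 900.0ms (3/2)
13. 8100.0ms @ 27/2 + 900.0ms (3/2)
14. 9000.0ms @ 15 + 2057.143ms (24/7)
15. 11057.143ms @ 129/7 + 257.143ms (3/7)
16. 11314.286ms @ 132/7 + 257.143ms (3/7)
17. 11571.429ms @ 135/7 + 257.143ms (3/7)
18. 11828.571ms @ 138/7 + 257.143ms (3/7)
19. 12085.714ms @ 141/7 + 257.143ms (3/7)
20. 12342.857ms @ 144/7 + 257.143ms (3/7)
21. 12600.0ms @ 21 + 1800.0ms (3)

note 20 onset = 144/7b = 12342.857ms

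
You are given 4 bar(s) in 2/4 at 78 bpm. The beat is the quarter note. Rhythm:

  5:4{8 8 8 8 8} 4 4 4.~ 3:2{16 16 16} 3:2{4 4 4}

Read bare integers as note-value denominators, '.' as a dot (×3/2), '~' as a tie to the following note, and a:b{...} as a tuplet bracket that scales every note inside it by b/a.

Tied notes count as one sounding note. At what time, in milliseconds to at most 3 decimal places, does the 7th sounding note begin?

note 7 onset = 3b = 2307.692ms

1. 0.0ms @ 0 + 307.692ms (2/5)
2. 307.692ms @ 2/5 + 307.692ms (2/5)
3. 615.385ms @ 4/5 + 307.692ms (2/5)
4. 923.077ms @ 6/5 + 307.692ms (2/5)
5. 1230.769ms @ 8/5 + 307.692ms (2/5)
6. 1538.462ms @ 2 + 769.231ms (1)
7. 2307.692ms @ 3 + 769.231ms (1)
8. 3076.923ms @ 4 + 1282.051ms (5/3)
9. 4358.974ms @ 17/3 + 128.205ms (1/6)
10. 4487.179ms @ 35/6 + 128.205ms (1/6)
11. 4615.385ms @ 6 + 512.821ms (2/3)
12. 5128.205ms @ 20/3 + 512.821ms (2/3)
13. 5641.026ms @ 22/3 + 512.821ms (2/3)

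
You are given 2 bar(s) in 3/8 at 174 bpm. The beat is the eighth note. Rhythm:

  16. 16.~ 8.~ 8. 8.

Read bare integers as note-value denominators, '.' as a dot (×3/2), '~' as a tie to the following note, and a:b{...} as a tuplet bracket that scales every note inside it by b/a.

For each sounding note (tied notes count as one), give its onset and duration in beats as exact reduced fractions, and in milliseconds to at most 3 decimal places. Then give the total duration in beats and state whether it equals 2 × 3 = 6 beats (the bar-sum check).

1) 0.0ms=0b +258.621ms=3/4b
2) 258.621ms=3/4b +1293.103ms=15/4b
3) 1551.724ms=9/2b +517.241ms=3/2b
Σ=6b of 6 (174bpm 3/8) — PASS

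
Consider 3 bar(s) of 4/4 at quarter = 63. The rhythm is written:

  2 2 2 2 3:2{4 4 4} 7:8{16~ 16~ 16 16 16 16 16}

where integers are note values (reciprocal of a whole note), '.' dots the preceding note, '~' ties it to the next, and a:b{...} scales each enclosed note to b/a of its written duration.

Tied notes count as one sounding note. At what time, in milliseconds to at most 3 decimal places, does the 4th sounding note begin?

note 4 onset = 6b = 5714.286ms

1. 0.0ms @ 0 + 1904.762ms (2)
2. 1904.762ms @ 2 + 1904.762ms (2)
3. 3809.524ms @ 4 + 1904.762ms (2)
4. 5714.286ms @ 6 + 1904.762ms (2)
5. 7619.048ms @ 8 + 634.921ms (2/3)
6. 8253.968ms @ 26/3 + 634.921ms (2/3)
7. 8888.889ms @ 28/3 + 634.921ms (2/3)
8. 9523.81ms @ 10 + 816.327ms (6/7)
9. 10340.136ms @ 76/7 + 272.109ms (2/7)
10. 10612.245ms @ 78/7 + 272.109ms (2/7)
11. 10884.354ms @ 80/7 + 272.109ms (2/7)
12. 11156.463ms @ 82/7 + 272.109ms (2/7)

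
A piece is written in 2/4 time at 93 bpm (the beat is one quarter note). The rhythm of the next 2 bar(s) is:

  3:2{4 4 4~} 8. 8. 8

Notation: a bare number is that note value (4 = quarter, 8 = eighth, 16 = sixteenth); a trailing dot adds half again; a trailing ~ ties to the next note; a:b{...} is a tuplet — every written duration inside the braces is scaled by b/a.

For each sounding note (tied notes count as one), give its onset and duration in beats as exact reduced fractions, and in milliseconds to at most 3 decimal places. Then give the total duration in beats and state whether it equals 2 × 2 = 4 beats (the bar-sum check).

1) 0.0ms=0b +430.108ms=2/3b
2) 430.108ms=2/3b +430.108ms=2/3b
3) 860.215ms=4/3b +913.978ms=17/12b
4) 1774.194ms=11/4b +483.871ms=3/4b
5) 2258.065ms=7/2b +322.581ms=1/2b
Σ=4b of 4 (93bpm 2/4) — PASS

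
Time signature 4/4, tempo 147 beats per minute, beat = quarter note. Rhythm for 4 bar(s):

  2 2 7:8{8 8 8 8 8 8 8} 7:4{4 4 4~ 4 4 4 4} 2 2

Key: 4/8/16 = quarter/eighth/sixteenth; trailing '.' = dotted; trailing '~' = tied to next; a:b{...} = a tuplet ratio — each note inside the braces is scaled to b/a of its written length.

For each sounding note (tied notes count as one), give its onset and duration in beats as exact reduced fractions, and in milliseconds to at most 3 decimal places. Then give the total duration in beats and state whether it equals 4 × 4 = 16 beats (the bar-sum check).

1) 0.0ms=0b +816.327ms=2b
2) 816.327ms=2b +816.327ms=2b
3) 1632.653ms=4b +233.236ms=4/7b
4) 1865.889ms=32/7b +233.236ms=4/7b
5) 2099.125ms=36/7b +233.236ms=4/7b
6) 2332.362ms=40/7b +233.236ms=4/7b
7) 2565.598ms=44/7b +233.236ms=4/7b
8) 2798.834ms=48/7b +233.236ms=4/7b
9) 3032.07ms=52/7b +233.236ms=4/7b
10) 3265.306ms=8b +233.236ms=4/7b
11) 3498.542ms=60/7b +233.236ms=4/7b
12) 3731.778ms=64/7b +466.472ms=8/7b
13) 4198.251ms=72/7b +233.236ms=4/7b
14) 4431.487ms=76/7b +233.236ms=4/7b
15) 4664.723ms=80/7b +233.236ms=4/7b
16) 4897.959ms=12b +816.327ms=2b
17) 5714.286ms=14b +816.327ms=2b
Σ=16b of 16 (147bpm 4/4) — PASS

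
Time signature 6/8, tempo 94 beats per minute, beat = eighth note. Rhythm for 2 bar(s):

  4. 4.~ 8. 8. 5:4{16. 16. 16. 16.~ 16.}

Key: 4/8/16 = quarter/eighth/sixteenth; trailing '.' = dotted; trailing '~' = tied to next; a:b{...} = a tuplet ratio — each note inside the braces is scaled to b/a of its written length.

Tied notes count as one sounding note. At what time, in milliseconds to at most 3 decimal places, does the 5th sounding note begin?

note 5 onset = 48/5b = 6127.66ms

1. 0.0ms @ 0 + 1914.894ms (3)
2. 1914.894ms @ 3 + 2872.34ms (9/2)
3. 4787.234ms @ 15/2 + 957.447ms (3/2)
4. 5744.681ms @ 9 + 382.979ms (3/5)
5. 6127.66ms @ 48/5 + 382.979ms (3/5)
6. 6510.638ms @ 51/5 + 382.979ms (3/5)
7. 6893.617ms @ 54/5 + 765.957ms (6/5)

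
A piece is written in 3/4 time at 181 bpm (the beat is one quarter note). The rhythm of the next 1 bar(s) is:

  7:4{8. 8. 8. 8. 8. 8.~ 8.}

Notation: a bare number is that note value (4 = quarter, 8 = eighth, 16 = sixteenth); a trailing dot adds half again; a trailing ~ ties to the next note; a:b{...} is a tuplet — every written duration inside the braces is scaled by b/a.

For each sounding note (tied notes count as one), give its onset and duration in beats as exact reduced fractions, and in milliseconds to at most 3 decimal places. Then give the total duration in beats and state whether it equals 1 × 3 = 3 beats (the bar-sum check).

1) 0.0ms=0b +142.068ms=3/7b
2) 142.068ms=3/7b +142.068ms=3/7b
3) 284.136ms=6/7b +142.068ms=3/7b
4) 426.204ms=9/7b +142.068ms=3/7b
5) 568.272ms=12/7b +142.068ms=3/7b
6) 710.339ms=15/7b +284.136ms=6/7b
Σ=3b of 3 (181bpm 3/4) — PASS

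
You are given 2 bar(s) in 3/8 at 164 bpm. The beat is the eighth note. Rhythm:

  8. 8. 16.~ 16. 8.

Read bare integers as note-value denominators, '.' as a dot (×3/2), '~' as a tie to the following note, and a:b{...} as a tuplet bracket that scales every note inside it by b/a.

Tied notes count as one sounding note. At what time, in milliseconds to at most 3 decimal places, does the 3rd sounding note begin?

note 3 onset = 3b = 1097.561ms

1. 0.0ms @ 0 + 548.78ms (3/2)
2. 548.78ms @ 3/2 + 548.78ms (3/2)
3. 1097.561ms @ 3 + 548.78ms (3/2)
4. 1646.341ms @ 9/2 + 548.78ms (3/2)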